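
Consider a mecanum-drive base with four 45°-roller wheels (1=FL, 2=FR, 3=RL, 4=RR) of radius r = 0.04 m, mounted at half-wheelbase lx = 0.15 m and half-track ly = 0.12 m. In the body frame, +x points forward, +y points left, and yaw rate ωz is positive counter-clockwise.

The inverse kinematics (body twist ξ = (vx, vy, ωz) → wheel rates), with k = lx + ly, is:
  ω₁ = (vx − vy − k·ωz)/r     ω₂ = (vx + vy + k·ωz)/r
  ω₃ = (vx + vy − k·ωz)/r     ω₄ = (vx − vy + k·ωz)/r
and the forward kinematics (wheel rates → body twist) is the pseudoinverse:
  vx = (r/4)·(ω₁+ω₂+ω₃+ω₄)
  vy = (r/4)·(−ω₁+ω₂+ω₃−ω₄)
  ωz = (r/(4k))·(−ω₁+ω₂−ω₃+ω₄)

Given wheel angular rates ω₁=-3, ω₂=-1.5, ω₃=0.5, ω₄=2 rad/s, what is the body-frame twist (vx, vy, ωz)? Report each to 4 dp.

(-0.0200, 0.0000, 0.1111)

k = lx + ly = 0.15 + 0.12 = 0.2700
ω₁+ω₂+ω₃+ω₄ = -2.0000  →  vx = (0.04/4)·-2.0000 = -0.0200
−ω₁+ω₂+ω₃−ω₄ = 0.0000  →  vy = (0.04/4)·0.0000 = 0.0000
−ω₁+ω₂−ω₃+ω₄ = 3.0000  →  ωz = (0.04/1.0800)·3.0000 = 0.1111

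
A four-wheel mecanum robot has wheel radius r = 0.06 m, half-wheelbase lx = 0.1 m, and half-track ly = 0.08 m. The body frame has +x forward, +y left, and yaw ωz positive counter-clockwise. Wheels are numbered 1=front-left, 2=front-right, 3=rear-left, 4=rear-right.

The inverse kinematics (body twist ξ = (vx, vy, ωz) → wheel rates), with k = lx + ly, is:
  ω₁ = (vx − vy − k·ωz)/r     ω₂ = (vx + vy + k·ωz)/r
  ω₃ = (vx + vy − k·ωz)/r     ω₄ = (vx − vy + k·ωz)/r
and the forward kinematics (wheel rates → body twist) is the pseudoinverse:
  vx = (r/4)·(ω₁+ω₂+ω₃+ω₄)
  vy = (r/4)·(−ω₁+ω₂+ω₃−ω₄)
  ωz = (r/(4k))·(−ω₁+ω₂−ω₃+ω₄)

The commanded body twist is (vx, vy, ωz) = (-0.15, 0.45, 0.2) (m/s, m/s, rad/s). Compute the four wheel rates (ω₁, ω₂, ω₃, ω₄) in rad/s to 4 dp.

(-10.6000, 5.6000, 4.4000, -9.4000)

k = lx + ly = 0.1 + 0.08 = 0.1800;  k·ωz = 0.1800·0.2 = 0.0360
ω₁ (FL) = (vx − vy − k·ωz)/r = -0.6360/0.06 = -10.6000
ω₂ (FR) = (vx + vy + k·ωz)/r = 0.3360/0.06 = 5.6000
ω₃ (RL) = (vx + vy − k·ωz)/r = 0.2640/0.06 = 4.4000
ω₄ (RR) = (vx − vy + k·ωz)/r = -0.5640/0.06 = -9.4000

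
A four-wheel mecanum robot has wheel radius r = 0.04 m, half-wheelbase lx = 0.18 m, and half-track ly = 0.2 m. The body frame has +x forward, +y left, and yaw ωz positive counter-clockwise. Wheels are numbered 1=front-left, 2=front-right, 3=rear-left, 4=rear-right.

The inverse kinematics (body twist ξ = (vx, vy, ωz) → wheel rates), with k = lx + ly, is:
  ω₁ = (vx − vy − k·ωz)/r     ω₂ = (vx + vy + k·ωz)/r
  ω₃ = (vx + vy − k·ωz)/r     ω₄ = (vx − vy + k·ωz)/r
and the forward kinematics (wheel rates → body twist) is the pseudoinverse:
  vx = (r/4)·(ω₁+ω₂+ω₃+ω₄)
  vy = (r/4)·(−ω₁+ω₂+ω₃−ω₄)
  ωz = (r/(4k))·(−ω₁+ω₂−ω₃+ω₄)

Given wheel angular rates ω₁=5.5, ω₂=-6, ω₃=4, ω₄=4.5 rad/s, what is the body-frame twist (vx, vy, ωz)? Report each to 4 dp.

k = lx + ly = 0.18 + 0.2 = 0.3800
ω₁+ω₂+ω₃+ω₄ = 8.0000  →  vx = (0.04/4)·8.0000 = 0.0800
−ω₁+ω₂+ω₃−ω₄ = -12.0000  →  vy = (0.04/4)·-12.0000 = -0.1200
−ω₁+ω₂−ω₃+ω₄ = -11.0000  →  ωz = (0.04/1.5200)·-11.0000 = -0.2895

(0.0800, -0.1200, -0.2895)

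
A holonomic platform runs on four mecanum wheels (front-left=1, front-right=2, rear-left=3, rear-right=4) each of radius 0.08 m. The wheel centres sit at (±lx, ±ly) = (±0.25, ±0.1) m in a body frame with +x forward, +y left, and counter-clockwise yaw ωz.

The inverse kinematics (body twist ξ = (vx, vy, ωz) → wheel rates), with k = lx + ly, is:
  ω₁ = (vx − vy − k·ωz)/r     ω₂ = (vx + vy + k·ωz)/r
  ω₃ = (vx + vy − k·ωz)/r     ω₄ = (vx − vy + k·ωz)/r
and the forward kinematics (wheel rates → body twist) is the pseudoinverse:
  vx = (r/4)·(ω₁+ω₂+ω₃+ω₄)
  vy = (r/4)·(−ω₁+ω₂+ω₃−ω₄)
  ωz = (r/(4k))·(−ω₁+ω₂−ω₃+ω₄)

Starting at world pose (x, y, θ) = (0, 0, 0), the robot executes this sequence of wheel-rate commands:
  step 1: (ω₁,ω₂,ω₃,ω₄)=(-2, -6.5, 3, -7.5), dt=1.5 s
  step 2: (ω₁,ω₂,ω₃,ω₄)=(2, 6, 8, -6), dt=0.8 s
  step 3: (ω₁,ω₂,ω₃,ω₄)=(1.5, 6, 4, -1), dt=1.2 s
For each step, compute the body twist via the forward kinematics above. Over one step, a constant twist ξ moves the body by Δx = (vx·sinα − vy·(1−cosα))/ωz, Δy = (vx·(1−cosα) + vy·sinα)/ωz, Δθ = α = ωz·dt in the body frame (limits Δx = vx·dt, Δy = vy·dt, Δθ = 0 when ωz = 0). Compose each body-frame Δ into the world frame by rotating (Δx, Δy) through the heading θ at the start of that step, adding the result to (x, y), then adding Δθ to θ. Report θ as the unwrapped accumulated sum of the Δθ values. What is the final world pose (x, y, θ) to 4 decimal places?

(0.2801, -0.0802, -1.7771)

step 1: ξ=(vx,vy,ωz)=(-0.2600, 0.1200, -0.8571), dt=1.5 → body Δ=(-0.1905, 0.3524, -1.2857) → world pose (-0.1905, 0.3524, -1.2857)
step 2: ξ=(vx,vy,ωz)=(0.2000, 0.3600, -0.5714), dt=0.8 → body Δ=(0.2192, 0.2421, -0.4571) → world pose (0.1035, 0.2101, -1.7429)
step 3: ξ=(vx,vy,ωz)=(0.2100, 0.1900, -0.0286), dt=1.2 → body Δ=(0.2559, 0.2236, -0.0343) → world pose (0.2801, -0.0802, -1.7771)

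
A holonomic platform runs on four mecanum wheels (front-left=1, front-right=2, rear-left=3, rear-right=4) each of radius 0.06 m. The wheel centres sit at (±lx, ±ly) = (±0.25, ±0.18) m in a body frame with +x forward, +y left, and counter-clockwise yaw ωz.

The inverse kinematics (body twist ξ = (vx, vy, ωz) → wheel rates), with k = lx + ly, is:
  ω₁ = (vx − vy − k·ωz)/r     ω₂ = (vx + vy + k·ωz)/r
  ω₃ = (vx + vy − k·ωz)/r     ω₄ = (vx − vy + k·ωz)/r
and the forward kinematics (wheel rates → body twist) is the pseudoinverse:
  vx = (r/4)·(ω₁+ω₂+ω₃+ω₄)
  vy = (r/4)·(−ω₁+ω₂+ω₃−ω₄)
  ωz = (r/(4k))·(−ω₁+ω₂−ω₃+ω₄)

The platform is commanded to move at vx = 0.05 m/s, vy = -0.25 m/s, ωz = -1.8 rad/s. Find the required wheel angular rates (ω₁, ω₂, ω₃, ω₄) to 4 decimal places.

(17.9000, -16.2333, 9.5667, -7.9000)

k = lx + ly = 0.25 + 0.18 = 0.4300;  k·ωz = 0.4300·-1.8 = -0.7740
ω₁ (FL) = (vx − vy − k·ωz)/r = 1.0740/0.06 = 17.9000
ω₂ (FR) = (vx + vy + k·ωz)/r = -0.9740/0.06 = -16.2333
ω₃ (RL) = (vx + vy − k·ωz)/r = 0.5740/0.06 = 9.5667
ω₄ (RR) = (vx − vy + k·ωz)/r = -0.4740/0.06 = -7.9000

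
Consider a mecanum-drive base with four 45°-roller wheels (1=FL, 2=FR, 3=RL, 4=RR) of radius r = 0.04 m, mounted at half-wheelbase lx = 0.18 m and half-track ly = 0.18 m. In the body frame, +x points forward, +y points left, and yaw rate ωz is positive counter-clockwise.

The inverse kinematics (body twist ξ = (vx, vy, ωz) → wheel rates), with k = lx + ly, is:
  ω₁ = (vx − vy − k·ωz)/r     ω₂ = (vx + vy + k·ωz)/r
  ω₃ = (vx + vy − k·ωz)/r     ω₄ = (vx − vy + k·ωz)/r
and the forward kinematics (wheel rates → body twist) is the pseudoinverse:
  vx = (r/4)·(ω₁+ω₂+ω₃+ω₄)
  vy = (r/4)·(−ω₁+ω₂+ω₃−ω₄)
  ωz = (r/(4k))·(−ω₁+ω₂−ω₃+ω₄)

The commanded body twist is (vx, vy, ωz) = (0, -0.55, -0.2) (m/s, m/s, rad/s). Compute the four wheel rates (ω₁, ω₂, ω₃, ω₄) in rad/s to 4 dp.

k = lx + ly = 0.18 + 0.18 = 0.3600;  k·ωz = 0.3600·-0.2 = -0.0720
ω₁ (FL) = (vx − vy − k·ωz)/r = 0.6220/0.04 = 15.5500
ω₂ (FR) = (vx + vy + k·ωz)/r = -0.6220/0.04 = -15.5500
ω₃ (RL) = (vx + vy − k·ωz)/r = -0.4780/0.04 = -11.9500
ω₄ (RR) = (vx − vy + k·ωz)/r = 0.4780/0.04 = 11.9500

(15.5500, -15.5500, -11.9500, 11.9500)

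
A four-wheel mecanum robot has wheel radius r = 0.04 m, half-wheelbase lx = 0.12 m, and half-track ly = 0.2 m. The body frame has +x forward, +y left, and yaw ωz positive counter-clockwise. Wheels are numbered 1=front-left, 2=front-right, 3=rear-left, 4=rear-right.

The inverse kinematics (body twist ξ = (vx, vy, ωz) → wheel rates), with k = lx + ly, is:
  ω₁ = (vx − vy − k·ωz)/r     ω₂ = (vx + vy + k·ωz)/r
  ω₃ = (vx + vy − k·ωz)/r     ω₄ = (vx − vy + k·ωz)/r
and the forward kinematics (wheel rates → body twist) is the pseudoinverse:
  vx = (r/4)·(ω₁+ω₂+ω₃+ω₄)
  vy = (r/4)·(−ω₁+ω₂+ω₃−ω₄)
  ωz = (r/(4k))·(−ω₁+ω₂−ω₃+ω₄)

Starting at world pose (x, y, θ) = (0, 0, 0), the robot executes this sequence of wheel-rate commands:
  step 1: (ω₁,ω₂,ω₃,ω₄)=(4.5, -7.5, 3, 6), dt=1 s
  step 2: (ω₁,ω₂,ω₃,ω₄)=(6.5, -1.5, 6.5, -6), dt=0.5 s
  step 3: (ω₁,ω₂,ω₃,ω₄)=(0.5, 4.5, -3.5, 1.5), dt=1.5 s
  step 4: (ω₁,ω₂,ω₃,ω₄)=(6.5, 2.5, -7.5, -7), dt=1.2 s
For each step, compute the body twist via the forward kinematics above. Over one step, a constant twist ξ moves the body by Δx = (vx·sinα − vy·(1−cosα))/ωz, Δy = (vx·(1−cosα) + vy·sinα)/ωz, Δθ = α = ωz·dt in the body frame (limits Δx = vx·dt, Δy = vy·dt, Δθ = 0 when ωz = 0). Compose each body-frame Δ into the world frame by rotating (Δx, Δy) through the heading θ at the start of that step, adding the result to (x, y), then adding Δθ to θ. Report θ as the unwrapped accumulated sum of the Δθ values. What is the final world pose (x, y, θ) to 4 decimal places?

(0.0311, -0.2150, -0.3109)

step 1: ξ=(vx,vy,ωz)=(0.0600, -0.1500, -0.2812), dt=1.0 → body Δ=(0.0383, -0.1564, -0.2812) → world pose (0.0383, -0.1564, -0.2812)
step 2: ξ=(vx,vy,ωz)=(0.0550, 0.0450, -0.6406), dt=0.5 → body Δ=(0.0306, 0.0178, -0.3203) → world pose (0.0726, -0.1479, -0.6016)
step 3: ξ=(vx,vy,ωz)=(0.0300, -0.0100, 0.2812), dt=1.5 → body Δ=(0.0468, -0.0052, 0.4219) → world pose (0.1082, -0.1786, -0.1797)
step 4: ξ=(vx,vy,ωz)=(-0.0550, -0.0450, -0.1094), dt=1.2 → body Δ=(-0.0693, -0.0495, -0.1313) → world pose (0.0311, -0.2150, -0.3109)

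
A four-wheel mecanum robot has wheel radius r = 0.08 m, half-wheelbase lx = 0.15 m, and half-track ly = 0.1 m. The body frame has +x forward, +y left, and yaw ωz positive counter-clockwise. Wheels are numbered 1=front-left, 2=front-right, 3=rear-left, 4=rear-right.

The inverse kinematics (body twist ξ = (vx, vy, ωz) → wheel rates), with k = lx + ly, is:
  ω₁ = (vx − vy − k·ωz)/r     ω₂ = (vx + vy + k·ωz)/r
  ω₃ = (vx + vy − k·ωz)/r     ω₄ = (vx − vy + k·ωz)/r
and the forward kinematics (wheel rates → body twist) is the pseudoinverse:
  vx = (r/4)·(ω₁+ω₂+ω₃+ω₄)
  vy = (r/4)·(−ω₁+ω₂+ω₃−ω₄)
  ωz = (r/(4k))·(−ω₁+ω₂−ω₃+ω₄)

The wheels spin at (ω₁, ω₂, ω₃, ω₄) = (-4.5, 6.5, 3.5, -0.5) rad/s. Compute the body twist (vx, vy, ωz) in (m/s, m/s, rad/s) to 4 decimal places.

(0.1000, 0.3000, 0.5600)

k = lx + ly = 0.15 + 0.1 = 0.2500
ω₁+ω₂+ω₃+ω₄ = 5.0000  →  vx = (0.08/4)·5.0000 = 0.1000
−ω₁+ω₂+ω₃−ω₄ = 15.0000  →  vy = (0.08/4)·15.0000 = 0.3000
−ω₁+ω₂−ω₃+ω₄ = 7.0000  →  ωz = (0.08/1.0000)·7.0000 = 0.5600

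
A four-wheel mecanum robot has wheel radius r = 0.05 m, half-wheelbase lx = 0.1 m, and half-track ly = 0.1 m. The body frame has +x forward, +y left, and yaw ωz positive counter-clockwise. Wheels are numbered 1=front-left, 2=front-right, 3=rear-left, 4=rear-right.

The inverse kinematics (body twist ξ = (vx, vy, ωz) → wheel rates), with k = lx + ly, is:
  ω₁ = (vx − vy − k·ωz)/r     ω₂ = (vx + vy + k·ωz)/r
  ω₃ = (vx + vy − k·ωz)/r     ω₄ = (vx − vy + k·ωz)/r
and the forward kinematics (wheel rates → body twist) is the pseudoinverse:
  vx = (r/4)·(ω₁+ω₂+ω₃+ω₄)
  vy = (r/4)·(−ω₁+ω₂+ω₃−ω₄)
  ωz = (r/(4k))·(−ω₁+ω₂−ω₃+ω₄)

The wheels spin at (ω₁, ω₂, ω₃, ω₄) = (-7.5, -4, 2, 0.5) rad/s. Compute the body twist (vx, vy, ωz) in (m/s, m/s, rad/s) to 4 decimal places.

k = lx + ly = 0.1 + 0.1 = 0.2000
ω₁+ω₂+ω₃+ω₄ = -9.0000  →  vx = (0.05/4)·-9.0000 = -0.1125
−ω₁+ω₂+ω₃−ω₄ = 5.0000  →  vy = (0.05/4)·5.0000 = 0.0625
−ω₁+ω₂−ω₃+ω₄ = 2.0000  →  ωz = (0.05/0.8000)·2.0000 = 0.1250

(-0.1125, 0.0625, 0.1250)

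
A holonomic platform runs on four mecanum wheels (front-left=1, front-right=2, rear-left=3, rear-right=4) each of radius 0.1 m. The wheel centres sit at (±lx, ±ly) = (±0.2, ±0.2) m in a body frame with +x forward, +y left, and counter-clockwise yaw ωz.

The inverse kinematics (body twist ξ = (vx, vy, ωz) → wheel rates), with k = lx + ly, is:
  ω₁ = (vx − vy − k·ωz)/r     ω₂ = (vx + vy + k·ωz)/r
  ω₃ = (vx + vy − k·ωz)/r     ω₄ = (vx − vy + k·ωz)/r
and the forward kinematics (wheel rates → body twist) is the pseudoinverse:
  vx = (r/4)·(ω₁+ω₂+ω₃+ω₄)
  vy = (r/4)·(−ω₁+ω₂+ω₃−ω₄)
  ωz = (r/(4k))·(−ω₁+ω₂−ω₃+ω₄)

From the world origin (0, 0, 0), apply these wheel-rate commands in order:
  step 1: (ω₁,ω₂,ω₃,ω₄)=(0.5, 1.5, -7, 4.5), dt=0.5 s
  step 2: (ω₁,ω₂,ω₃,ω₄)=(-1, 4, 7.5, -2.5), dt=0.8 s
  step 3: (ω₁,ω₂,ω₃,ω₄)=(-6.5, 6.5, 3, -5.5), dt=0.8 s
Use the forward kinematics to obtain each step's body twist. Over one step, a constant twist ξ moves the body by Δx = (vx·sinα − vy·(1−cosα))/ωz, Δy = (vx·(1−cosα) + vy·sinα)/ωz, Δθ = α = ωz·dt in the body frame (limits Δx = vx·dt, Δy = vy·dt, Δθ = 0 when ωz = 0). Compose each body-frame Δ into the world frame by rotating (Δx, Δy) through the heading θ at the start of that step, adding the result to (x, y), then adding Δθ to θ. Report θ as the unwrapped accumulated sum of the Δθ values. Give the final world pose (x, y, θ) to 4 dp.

(-0.0611, 0.6044, 0.3656)

step 1: ξ=(vx,vy,ωz)=(-0.0125, -0.2625, 0.7812), dt=0.5 → body Δ=(0.0192, -0.1291, 0.3906) → world pose (0.0192, -0.1291, 0.3906)
step 2: ξ=(vx,vy,ωz)=(0.2000, 0.3750, -0.3125), dt=0.8 → body Δ=(0.1956, 0.2770, -0.2500) → world pose (0.0947, 0.2015, 0.1406)
step 3: ξ=(vx,vy,ωz)=(-0.0625, 0.5375, 0.2812), dt=0.8 → body Δ=(-0.0978, 0.4208, 0.2250) → world pose (-0.0611, 0.6044, 0.3656)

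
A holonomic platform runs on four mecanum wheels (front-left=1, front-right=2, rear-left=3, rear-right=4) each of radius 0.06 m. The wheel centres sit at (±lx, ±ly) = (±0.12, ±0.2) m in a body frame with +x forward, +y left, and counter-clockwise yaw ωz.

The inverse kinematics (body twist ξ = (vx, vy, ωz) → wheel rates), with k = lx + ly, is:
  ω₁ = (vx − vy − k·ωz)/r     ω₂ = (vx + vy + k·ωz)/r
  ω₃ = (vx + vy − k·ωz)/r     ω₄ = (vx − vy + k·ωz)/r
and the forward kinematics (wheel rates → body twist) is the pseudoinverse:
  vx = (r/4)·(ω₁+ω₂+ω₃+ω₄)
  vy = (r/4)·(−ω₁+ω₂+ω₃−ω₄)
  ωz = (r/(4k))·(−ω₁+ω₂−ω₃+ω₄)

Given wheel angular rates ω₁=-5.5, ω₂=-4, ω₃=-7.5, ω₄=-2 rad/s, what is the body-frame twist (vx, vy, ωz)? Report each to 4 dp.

k = lx + ly = 0.12 + 0.2 = 0.3200
ω₁+ω₂+ω₃+ω₄ = -19.0000  →  vx = (0.06/4)·-19.0000 = -0.2850
−ω₁+ω₂+ω₃−ω₄ = -4.0000  →  vy = (0.06/4)·-4.0000 = -0.0600
−ω₁+ω₂−ω₃+ω₄ = 7.0000  →  ωz = (0.06/1.2800)·7.0000 = 0.3281

(-0.2850, -0.0600, 0.3281)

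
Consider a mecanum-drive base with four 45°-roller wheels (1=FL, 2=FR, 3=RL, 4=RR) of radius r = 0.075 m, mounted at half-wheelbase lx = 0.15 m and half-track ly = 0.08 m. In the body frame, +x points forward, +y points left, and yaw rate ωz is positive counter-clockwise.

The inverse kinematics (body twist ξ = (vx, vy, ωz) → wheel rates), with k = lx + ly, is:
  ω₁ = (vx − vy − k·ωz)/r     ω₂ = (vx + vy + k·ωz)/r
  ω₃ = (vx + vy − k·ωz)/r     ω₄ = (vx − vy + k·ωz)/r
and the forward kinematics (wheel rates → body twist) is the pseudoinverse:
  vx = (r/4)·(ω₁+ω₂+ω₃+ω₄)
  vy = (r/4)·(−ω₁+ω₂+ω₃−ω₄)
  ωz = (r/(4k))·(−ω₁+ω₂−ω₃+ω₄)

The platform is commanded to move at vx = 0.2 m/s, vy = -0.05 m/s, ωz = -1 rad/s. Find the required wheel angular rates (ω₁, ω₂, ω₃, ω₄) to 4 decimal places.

(6.4000, -1.0667, 5.0667, 0.2667)

k = lx + ly = 0.15 + 0.08 = 0.2300;  k·ωz = 0.2300·-1 = -0.2300
ω₁ (FL) = (vx − vy − k·ωz)/r = 0.4800/0.075 = 6.4000
ω₂ (FR) = (vx + vy + k·ωz)/r = -0.0800/0.075 = -1.0667
ω₃ (RL) = (vx + vy − k·ωz)/r = 0.3800/0.075 = 5.0667
ω₄ (RR) = (vx − vy + k·ωz)/r = 0.0200/0.075 = 0.2667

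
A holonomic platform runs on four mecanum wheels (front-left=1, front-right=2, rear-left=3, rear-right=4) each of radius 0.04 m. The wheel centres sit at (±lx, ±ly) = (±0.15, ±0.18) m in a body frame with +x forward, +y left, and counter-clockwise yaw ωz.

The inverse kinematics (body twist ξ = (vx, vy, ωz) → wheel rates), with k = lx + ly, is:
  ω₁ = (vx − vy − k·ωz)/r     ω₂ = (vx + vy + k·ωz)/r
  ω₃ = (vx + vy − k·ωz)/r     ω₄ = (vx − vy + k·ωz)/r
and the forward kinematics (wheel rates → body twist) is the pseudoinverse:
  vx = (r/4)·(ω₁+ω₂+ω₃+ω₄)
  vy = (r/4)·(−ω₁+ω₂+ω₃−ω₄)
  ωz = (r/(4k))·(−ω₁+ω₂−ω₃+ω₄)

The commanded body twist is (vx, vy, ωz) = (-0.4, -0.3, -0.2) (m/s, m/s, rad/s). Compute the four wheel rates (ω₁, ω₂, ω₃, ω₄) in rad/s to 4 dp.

(-0.8500, -19.1500, -15.8500, -4.1500)

k = lx + ly = 0.15 + 0.18 = 0.3300;  k·ωz = 0.3300·-0.2 = -0.0660
ω₁ (FL) = (vx − vy − k·ωz)/r = -0.0340/0.04 = -0.8500
ω₂ (FR) = (vx + vy + k·ωz)/r = -0.7660/0.04 = -19.1500
ω₃ (RL) = (vx + vy − k·ωz)/r = -0.6340/0.04 = -15.8500
ω₄ (RR) = (vx − vy + k·ωz)/r = -0.1660/0.04 = -4.1500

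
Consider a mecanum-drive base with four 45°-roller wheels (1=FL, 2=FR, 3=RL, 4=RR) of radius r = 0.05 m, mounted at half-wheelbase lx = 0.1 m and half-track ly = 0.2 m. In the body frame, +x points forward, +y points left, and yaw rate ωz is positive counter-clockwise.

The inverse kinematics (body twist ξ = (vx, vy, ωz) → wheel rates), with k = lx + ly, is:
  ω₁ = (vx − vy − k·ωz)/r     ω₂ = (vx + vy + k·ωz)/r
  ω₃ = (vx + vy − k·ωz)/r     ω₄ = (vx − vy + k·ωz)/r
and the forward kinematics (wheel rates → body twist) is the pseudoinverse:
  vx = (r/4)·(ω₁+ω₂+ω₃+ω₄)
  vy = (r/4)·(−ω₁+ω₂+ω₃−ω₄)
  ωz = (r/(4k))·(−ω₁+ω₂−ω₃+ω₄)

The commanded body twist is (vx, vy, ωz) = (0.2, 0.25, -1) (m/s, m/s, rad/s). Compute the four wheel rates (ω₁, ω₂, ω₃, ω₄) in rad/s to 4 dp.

(5.0000, 3.0000, 15.0000, -7.0000)

k = lx + ly = 0.1 + 0.2 = 0.3000;  k·ωz = 0.3000·-1 = -0.3000
ω₁ (FL) = (vx − vy − k·ωz)/r = 0.2500/0.05 = 5.0000
ω₂ (FR) = (vx + vy + k·ωz)/r = 0.1500/0.05 = 3.0000
ω₃ (RL) = (vx + vy − k·ωz)/r = 0.7500/0.05 = 15.0000
ω₄ (RR) = (vx − vy + k·ωz)/r = -0.3500/0.05 = -7.0000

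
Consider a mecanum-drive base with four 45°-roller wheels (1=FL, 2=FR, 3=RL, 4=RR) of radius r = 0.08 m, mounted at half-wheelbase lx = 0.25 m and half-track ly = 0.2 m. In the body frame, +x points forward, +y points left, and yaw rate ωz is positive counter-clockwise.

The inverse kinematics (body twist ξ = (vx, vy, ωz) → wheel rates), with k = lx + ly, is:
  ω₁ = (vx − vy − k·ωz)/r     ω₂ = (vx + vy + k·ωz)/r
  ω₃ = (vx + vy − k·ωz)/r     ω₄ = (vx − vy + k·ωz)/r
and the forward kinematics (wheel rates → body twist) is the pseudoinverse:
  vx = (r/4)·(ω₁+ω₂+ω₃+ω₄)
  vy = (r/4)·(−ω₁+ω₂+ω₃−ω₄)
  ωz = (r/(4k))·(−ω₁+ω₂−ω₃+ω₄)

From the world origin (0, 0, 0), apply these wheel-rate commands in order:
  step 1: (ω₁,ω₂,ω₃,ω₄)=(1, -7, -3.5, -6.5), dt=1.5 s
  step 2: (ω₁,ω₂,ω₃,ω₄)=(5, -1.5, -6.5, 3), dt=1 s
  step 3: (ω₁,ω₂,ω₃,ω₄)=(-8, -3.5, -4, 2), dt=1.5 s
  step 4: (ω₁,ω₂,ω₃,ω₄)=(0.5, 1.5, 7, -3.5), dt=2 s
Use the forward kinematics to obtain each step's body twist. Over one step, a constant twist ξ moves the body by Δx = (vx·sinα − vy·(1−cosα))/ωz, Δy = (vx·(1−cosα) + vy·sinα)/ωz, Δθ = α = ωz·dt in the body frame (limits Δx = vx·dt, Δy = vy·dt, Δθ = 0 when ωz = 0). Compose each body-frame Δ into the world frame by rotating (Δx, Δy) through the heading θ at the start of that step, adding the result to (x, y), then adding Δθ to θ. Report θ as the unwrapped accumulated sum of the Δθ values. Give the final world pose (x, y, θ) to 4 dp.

step 1: ξ=(vx,vy,ωz)=(-0.3200, -0.1000, -0.4889), dt=1.5 → body Δ=(-0.4907, 0.0313, -0.7333) → world pose (-0.4907, 0.0313, -0.7333)
step 2: ξ=(vx,vy,ωz)=(0.0000, -0.3200, 0.1333), dt=1.0 → body Δ=(0.0213, -0.3191, 0.1333) → world pose (-0.6884, -0.2200, -0.6000)
step 3: ξ=(vx,vy,ωz)=(-0.2700, -0.0300, 0.4667), dt=1.5 → body Δ=(-0.3576, -0.1775, 0.7000) → world pose (-1.0838, -0.1645, 0.1000)
step 4: ξ=(vx,vy,ωz)=(0.1100, 0.2300, -0.4222), dt=2.0 → body Δ=(0.3777, 0.3197, -0.8444) → world pose (-0.7399, 0.1914, -0.7444)

(-0.7399, 0.1914, -0.7444)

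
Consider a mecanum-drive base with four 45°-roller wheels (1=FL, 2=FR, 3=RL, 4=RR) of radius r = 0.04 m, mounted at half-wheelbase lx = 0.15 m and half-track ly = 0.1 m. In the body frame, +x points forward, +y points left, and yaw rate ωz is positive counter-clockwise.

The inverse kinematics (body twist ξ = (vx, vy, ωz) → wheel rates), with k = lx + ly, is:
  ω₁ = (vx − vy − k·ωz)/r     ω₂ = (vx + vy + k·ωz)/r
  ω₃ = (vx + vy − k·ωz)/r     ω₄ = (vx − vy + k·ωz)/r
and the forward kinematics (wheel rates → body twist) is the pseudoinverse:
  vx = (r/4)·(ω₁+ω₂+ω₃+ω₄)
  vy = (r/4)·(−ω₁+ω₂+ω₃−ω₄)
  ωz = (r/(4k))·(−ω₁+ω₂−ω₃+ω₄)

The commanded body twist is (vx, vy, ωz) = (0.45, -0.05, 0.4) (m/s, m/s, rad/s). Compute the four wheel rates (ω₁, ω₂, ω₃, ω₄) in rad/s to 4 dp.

(10.0000, 12.5000, 7.5000, 15.0000)

k = lx + ly = 0.15 + 0.1 = 0.2500;  k·ωz = 0.2500·0.4 = 0.1000
ω₁ (FL) = (vx − vy − k·ωz)/r = 0.4000/0.04 = 10.0000
ω₂ (FR) = (vx + vy + k·ωz)/r = 0.5000/0.04 = 12.5000
ω₃ (RL) = (vx + vy − k·ωz)/r = 0.3000/0.04 = 7.5000
ω₄ (RR) = (vx − vy + k·ωz)/r = 0.6000/0.04 = 15.0000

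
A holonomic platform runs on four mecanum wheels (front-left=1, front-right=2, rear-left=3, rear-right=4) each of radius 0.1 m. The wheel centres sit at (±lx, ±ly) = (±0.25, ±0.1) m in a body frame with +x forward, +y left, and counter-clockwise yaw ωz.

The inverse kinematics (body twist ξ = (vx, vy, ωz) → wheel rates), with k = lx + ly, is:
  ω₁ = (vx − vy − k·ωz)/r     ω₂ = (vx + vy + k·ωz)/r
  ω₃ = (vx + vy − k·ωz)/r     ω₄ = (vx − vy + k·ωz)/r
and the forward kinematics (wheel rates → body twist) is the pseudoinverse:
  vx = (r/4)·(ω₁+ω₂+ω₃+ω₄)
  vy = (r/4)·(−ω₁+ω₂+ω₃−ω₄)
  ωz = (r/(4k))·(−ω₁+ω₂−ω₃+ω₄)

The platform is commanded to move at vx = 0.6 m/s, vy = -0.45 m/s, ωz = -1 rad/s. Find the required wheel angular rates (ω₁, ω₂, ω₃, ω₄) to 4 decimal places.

(14.0000, -2.0000, 5.0000, 7.0000)

k = lx + ly = 0.25 + 0.1 = 0.3500;  k·ωz = 0.3500·-1 = -0.3500
ω₁ (FL) = (vx − vy − k·ωz)/r = 1.4000/0.1 = 14.0000
ω₂ (FR) = (vx + vy + k·ωz)/r = -0.2000/0.1 = -2.0000
ω₃ (RL) = (vx + vy − k·ωz)/r = 0.5000/0.1 = 5.0000
ω₄ (RR) = (vx − vy + k·ωz)/r = 0.7000/0.1 = 7.0000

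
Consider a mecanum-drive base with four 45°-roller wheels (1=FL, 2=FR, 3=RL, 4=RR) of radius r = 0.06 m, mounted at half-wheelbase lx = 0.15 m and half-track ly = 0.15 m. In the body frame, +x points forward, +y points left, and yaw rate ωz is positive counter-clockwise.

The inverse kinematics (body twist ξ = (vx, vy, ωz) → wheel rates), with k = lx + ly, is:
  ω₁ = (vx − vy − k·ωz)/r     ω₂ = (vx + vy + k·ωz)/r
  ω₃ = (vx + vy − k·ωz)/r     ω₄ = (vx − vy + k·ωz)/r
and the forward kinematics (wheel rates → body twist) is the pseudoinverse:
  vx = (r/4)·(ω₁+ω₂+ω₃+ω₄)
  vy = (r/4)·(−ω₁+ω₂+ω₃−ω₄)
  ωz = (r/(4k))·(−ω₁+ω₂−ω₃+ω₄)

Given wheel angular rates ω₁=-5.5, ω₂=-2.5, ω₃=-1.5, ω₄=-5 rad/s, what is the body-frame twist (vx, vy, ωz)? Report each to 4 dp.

(-0.2175, 0.0975, -0.0250)

k = lx + ly = 0.15 + 0.15 = 0.3000
ω₁+ω₂+ω₃+ω₄ = -14.5000  →  vx = (0.06/4)·-14.5000 = -0.2175
−ω₁+ω₂+ω₃−ω₄ = 6.5000  →  vy = (0.06/4)·6.5000 = 0.0975
−ω₁+ω₂−ω₃+ω₄ = -0.5000  →  ωz = (0.06/1.2000)·-0.5000 = -0.0250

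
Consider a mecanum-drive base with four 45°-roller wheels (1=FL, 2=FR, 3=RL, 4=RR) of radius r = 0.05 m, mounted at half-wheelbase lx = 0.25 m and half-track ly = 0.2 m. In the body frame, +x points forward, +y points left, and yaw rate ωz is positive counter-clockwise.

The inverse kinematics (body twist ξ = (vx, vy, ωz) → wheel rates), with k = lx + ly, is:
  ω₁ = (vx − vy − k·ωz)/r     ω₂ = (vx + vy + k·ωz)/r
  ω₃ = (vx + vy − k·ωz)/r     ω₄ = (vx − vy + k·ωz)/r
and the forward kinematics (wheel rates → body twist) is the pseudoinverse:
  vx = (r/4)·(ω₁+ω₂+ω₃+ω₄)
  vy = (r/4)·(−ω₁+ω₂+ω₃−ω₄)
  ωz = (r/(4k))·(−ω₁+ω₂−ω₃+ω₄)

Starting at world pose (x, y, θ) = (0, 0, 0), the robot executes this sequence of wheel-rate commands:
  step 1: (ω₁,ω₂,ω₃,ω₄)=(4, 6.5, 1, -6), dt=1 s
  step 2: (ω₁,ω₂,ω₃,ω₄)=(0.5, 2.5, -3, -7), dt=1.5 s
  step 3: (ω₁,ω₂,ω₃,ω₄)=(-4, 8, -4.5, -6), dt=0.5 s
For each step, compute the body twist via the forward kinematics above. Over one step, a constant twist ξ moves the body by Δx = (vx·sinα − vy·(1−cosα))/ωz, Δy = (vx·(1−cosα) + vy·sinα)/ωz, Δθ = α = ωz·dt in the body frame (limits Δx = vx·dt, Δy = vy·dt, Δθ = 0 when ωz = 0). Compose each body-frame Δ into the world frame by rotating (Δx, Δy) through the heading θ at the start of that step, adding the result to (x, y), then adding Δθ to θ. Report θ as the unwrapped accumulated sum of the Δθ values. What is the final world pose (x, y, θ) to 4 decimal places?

(-0.0636, 0.3358, -0.0625)

step 1: ξ=(vx,vy,ωz)=(0.0687, 0.1188, -0.1250), dt=1.0 → body Δ=(0.0760, 0.1141, -0.1250) → world pose (0.0760, 0.1141, -0.1250)
step 2: ξ=(vx,vy,ωz)=(-0.0875, 0.0750, -0.0556), dt=1.5 → body Δ=(-0.1264, 0.1178, -0.0833) → world pose (-0.0348, 0.2468, -0.2083)
step 3: ξ=(vx,vy,ωz)=(-0.0813, 0.1688, 0.2917), dt=0.5 → body Δ=(-0.0466, 0.0811, 0.1458) → world pose (-0.0636, 0.3358, -0.0625)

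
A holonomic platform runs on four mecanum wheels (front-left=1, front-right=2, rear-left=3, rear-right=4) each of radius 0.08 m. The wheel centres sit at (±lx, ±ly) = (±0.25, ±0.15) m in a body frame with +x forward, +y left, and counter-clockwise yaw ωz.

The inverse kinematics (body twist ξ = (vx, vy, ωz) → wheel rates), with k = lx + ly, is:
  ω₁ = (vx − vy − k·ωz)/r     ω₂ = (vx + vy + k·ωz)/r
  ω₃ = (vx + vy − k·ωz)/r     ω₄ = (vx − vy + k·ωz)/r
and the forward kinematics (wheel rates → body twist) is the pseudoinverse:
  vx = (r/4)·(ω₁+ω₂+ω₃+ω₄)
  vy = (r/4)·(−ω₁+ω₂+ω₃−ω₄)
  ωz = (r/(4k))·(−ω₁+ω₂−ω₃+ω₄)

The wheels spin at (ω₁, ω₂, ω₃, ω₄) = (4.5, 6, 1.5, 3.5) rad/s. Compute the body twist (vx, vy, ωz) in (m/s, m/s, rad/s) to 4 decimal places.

k = lx + ly = 0.25 + 0.15 = 0.4000
ω₁+ω₂+ω₃+ω₄ = 15.5000  →  vx = (0.08/4)·15.5000 = 0.3100
−ω₁+ω₂+ω₃−ω₄ = -0.5000  →  vy = (0.08/4)·-0.5000 = -0.0100
−ω₁+ω₂−ω₃+ω₄ = 3.5000  →  ωz = (0.08/1.6000)·3.5000 = 0.1750

(0.3100, -0.0100, 0.1750)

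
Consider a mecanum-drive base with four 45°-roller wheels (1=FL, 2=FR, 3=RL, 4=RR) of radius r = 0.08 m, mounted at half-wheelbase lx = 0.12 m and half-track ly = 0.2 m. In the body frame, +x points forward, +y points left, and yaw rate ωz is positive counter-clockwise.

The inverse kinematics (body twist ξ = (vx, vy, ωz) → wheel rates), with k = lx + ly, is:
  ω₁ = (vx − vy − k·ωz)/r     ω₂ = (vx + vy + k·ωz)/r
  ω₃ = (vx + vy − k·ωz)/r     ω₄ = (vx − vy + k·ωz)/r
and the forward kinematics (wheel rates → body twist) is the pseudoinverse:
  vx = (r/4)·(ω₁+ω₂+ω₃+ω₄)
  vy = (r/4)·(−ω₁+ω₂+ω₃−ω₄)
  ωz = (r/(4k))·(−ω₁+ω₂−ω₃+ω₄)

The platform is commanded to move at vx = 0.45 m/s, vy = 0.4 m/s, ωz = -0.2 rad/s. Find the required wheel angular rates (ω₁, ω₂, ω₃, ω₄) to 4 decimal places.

k = lx + ly = 0.12 + 0.2 = 0.3200;  k·ωz = 0.3200·-0.2 = -0.0640
ω₁ (FL) = (vx − vy − k·ωz)/r = 0.1140/0.08 = 1.4250
ω₂ (FR) = (vx + vy + k·ωz)/r = 0.7860/0.08 = 9.8250
ω₃ (RL) = (vx + vy − k·ωz)/r = 0.9140/0.08 = 11.4250
ω₄ (RR) = (vx − vy + k·ωz)/r = -0.0140/0.08 = -0.1750

(1.4250, 9.8250, 11.4250, -0.1750)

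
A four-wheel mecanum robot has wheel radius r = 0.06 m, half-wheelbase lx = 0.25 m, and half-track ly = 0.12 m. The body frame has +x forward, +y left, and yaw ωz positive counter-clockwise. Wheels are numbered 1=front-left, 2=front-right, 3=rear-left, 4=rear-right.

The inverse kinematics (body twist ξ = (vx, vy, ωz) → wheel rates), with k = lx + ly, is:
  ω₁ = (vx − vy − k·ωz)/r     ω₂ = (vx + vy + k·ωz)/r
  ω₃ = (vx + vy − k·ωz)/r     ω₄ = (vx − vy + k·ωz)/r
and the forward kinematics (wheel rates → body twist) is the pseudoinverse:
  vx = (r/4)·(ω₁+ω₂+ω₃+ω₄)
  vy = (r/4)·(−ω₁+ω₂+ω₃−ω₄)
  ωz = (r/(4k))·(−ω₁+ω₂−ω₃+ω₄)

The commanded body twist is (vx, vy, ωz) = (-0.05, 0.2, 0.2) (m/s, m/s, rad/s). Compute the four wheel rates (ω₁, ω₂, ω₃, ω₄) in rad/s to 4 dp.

k = lx + ly = 0.25 + 0.12 = 0.3700;  k·ωz = 0.3700·0.2 = 0.0740
ω₁ (FL) = (vx − vy − k·ωz)/r = -0.3240/0.06 = -5.4000
ω₂ (FR) = (vx + vy + k·ωz)/r = 0.2240/0.06 = 3.7333
ω₃ (RL) = (vx + vy − k·ωz)/r = 0.0760/0.06 = 1.2667
ω₄ (RR) = (vx − vy + k·ωz)/r = -0.1760/0.06 = -2.9333

(-5.4000, 3.7333, 1.2667, -2.9333)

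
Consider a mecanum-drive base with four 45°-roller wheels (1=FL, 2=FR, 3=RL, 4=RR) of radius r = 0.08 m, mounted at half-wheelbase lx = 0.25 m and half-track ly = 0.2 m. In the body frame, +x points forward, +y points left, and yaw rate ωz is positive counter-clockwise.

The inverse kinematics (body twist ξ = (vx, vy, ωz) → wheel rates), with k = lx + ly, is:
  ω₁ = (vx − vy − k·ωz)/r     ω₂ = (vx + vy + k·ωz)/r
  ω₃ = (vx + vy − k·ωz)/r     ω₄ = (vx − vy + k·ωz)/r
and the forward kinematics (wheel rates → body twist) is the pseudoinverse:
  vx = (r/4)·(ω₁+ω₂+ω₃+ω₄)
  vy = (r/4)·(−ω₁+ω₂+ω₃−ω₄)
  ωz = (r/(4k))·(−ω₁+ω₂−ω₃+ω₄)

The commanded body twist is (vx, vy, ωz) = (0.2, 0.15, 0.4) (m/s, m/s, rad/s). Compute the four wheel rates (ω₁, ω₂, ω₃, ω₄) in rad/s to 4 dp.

k = lx + ly = 0.25 + 0.2 = 0.4500;  k·ωz = 0.4500·0.4 = 0.1800
ω₁ (FL) = (vx − vy − k·ωz)/r = -0.1300/0.08 = -1.6250
ω₂ (FR) = (vx + vy + k·ωz)/r = 0.5300/0.08 = 6.6250
ω₃ (RL) = (vx + vy − k·ωz)/r = 0.1700/0.08 = 2.1250
ω₄ (RR) = (vx − vy + k·ωz)/r = 0.2300/0.08 = 2.8750

(-1.6250, 6.6250, 2.1250, 2.8750)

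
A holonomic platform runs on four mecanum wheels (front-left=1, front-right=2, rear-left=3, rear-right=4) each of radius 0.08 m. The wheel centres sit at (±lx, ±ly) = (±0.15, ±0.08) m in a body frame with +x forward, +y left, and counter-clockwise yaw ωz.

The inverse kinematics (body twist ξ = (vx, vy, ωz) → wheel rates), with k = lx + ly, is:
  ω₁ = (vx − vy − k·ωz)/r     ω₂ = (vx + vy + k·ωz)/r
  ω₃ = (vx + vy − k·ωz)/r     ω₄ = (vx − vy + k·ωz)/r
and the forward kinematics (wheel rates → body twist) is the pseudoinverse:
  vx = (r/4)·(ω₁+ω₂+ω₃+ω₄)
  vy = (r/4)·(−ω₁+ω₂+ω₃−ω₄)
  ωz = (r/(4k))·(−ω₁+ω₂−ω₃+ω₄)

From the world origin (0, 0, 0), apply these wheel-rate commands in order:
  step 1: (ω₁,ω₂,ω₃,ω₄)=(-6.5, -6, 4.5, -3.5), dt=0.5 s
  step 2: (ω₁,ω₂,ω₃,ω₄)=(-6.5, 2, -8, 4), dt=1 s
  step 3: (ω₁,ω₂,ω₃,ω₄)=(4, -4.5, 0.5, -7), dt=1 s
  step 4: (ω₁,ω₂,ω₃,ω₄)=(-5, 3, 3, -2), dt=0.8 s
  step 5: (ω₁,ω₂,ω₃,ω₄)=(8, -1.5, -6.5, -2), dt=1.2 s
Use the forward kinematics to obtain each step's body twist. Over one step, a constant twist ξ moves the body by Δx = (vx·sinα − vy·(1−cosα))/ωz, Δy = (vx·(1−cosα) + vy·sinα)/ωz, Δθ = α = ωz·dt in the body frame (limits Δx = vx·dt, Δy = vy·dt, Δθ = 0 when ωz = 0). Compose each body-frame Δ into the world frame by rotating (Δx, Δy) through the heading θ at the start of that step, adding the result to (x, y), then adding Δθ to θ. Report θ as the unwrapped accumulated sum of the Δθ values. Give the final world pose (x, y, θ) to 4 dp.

(-0.3664, -0.2621, -0.2478)

step 1: ξ=(vx,vy,ωz)=(-0.2300, 0.1700, -0.6522), dt=0.5 → body Δ=(-0.0992, 0.1021, -0.3261) → world pose (-0.0992, 0.1021, -0.3261)
step 2: ξ=(vx,vy,ωz)=(-0.1700, -0.0700, 1.7826), dt=1.0 → body Δ=(-0.0457, -0.1538, 1.7826) → world pose (-0.1918, -0.0290, 1.4565)
step 3: ξ=(vx,vy,ωz)=(-0.1400, -0.0200, -1.3913), dt=1.0 → body Δ=(-0.1108, 0.0685, -1.3913) → world pose (-0.2725, -0.1313, 0.0652)
step 4: ξ=(vx,vy,ωz)=(-0.0200, 0.2600, 0.2609), dt=0.8 → body Δ=(-0.0375, 0.2048, 0.2087) → world pose (-0.3233, 0.0707, 0.2739)
step 5: ξ=(vx,vy,ωz)=(-0.0400, -0.2800, -0.4348), dt=1.2 → body Δ=(-0.1315, -0.3087, -0.5217) → world pose (-0.3664, -0.2621, -0.2478)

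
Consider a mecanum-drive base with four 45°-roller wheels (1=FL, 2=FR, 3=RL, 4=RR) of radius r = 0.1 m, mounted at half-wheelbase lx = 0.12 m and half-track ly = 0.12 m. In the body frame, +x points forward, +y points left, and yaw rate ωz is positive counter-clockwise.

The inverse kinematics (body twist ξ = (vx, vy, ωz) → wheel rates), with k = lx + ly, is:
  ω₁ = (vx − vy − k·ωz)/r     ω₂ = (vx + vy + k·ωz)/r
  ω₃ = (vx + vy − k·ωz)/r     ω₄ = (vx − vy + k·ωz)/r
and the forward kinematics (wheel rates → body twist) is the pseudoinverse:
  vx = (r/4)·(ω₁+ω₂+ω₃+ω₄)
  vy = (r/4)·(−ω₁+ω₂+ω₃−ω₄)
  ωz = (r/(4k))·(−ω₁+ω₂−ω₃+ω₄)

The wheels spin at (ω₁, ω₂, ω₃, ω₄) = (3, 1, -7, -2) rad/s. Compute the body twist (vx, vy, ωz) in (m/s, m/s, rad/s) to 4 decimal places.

(-0.1250, -0.1750, 0.3125)

k = lx + ly = 0.12 + 0.12 = 0.2400
ω₁+ω₂+ω₃+ω₄ = -5.0000  →  vx = (0.1/4)·-5.0000 = -0.1250
−ω₁+ω₂+ω₃−ω₄ = -7.0000  →  vy = (0.1/4)·-7.0000 = -0.1750
−ω₁+ω₂−ω₃+ω₄ = 3.0000  →  ωz = (0.1/0.9600)·3.0000 = 0.3125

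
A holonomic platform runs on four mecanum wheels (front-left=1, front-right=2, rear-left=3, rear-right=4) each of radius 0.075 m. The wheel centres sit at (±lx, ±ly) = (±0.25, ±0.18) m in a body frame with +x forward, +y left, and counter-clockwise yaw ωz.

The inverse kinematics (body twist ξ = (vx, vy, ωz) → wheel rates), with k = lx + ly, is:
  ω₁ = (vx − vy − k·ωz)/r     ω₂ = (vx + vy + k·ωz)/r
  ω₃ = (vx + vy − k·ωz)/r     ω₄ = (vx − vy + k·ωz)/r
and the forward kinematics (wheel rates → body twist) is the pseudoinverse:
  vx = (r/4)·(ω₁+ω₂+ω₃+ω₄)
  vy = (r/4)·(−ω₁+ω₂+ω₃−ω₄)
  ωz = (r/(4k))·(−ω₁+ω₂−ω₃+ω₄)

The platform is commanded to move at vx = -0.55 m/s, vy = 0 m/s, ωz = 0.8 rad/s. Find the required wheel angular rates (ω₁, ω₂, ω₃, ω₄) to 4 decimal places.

(-11.9200, -2.7467, -11.9200, -2.7467)

k = lx + ly = 0.25 + 0.18 = 0.4300;  k·ωz = 0.4300·0.8 = 0.3440
ω₁ (FL) = (vx − vy − k·ωz)/r = -0.8940/0.075 = -11.9200
ω₂ (FR) = (vx + vy + k·ωz)/r = -0.2060/0.075 = -2.7467
ω₃ (RL) = (vx + vy − k·ωz)/r = -0.8940/0.075 = -11.9200
ω₄ (RR) = (vx − vy + k·ωz)/r = -0.2060/0.075 = -2.7467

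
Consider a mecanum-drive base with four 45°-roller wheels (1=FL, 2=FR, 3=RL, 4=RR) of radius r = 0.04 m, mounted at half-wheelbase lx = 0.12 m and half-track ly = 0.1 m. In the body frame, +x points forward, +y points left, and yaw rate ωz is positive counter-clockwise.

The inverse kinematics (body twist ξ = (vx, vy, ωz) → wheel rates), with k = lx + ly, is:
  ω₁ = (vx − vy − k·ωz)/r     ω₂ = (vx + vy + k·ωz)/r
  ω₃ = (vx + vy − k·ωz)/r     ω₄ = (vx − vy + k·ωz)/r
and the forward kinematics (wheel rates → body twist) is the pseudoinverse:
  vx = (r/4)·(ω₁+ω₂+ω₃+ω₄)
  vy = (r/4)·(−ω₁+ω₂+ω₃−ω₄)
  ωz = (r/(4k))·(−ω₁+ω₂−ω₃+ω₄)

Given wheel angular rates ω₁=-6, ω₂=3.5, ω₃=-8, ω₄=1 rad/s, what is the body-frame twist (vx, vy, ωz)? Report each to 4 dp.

k = lx + ly = 0.12 + 0.1 = 0.2200
ω₁+ω₂+ω₃+ω₄ = -9.5000  →  vx = (0.04/4)·-9.5000 = -0.0950
−ω₁+ω₂+ω₃−ω₄ = 0.5000  →  vy = (0.04/4)·0.5000 = 0.0050
−ω₁+ω₂−ω₃+ω₄ = 18.5000  →  ωz = (0.04/0.8800)·18.5000 = 0.8409

(-0.0950, 0.0050, 0.8409)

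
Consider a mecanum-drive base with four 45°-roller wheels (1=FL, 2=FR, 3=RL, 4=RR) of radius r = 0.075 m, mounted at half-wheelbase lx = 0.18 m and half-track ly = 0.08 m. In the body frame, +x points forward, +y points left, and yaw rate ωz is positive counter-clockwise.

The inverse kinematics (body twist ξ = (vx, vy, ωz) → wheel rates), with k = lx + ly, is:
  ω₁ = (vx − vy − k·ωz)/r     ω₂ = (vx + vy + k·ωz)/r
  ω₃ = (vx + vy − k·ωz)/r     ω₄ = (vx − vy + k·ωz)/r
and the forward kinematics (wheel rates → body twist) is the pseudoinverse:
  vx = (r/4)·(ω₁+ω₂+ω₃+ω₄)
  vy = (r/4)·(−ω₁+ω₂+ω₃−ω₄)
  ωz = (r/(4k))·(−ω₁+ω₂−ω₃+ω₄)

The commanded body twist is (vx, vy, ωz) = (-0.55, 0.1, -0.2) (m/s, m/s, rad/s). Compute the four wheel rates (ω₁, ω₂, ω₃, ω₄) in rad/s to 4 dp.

k = lx + ly = 0.18 + 0.08 = 0.2600;  k·ωz = 0.2600·-0.2 = -0.0520
ω₁ (FL) = (vx − vy − k·ωz)/r = -0.5980/0.075 = -7.9733
ω₂ (FR) = (vx + vy + k·ωz)/r = -0.5020/0.075 = -6.6933
ω₃ (RL) = (vx + vy − k·ωz)/r = -0.3980/0.075 = -5.3067
ω₄ (RR) = (vx − vy + k·ωz)/r = -0.7020/0.075 = -9.3600

(-7.9733, -6.6933, -5.3067, -9.3600)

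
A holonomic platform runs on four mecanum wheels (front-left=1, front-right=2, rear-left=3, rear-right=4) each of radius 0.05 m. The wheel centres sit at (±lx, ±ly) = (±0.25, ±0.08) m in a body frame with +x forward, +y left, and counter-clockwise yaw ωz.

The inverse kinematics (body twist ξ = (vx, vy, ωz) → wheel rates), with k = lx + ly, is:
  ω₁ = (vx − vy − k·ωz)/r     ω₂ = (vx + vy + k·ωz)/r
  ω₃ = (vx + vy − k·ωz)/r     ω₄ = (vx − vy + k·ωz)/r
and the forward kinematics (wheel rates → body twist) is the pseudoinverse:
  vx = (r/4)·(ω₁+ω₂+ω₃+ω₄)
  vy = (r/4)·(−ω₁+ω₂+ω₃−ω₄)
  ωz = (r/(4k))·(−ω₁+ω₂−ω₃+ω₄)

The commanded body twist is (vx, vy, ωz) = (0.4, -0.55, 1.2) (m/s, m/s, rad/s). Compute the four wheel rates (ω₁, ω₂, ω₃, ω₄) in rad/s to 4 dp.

k = lx + ly = 0.25 + 0.08 = 0.3300;  k·ωz = 0.3300·1.2 = 0.3960
ω₁ (FL) = (vx − vy − k·ωz)/r = 0.5540/0.05 = 11.0800
ω₂ (FR) = (vx + vy + k·ωz)/r = 0.2460/0.05 = 4.9200
ω₃ (RL) = (vx + vy − k·ωz)/r = -0.5460/0.05 = -10.9200
ω₄ (RR) = (vx − vy + k·ωz)/r = 1.3460/0.05 = 26.9200

(11.0800, 4.9200, -10.9200, 26.9200)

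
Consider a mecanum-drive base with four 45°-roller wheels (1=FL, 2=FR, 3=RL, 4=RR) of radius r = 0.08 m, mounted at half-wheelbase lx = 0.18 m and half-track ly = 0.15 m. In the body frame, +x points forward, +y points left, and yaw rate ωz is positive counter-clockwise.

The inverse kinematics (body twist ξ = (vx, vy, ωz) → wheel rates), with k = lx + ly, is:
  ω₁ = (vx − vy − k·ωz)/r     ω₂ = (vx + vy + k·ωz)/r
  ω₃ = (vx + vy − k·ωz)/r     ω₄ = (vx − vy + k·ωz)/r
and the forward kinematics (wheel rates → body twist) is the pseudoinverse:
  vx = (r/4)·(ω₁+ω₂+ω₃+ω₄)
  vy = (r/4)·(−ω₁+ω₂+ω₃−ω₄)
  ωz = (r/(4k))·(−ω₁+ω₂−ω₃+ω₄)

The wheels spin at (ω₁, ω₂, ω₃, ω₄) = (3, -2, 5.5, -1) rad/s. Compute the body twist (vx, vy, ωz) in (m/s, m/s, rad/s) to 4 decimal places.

(0.1100, 0.0300, -0.6970)

k = lx + ly = 0.18 + 0.15 = 0.3300
ω₁+ω₂+ω₃+ω₄ = 5.5000  →  vx = (0.08/4)·5.5000 = 0.1100
−ω₁+ω₂+ω₃−ω₄ = 1.5000  →  vy = (0.08/4)·1.5000 = 0.0300
−ω₁+ω₂−ω₃+ω₄ = -11.5000  →  ωz = (0.08/1.3200)·-11.5000 = -0.6970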